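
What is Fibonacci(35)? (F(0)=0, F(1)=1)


F(n)=F(n-1)+F(n-2)
...F(33)=3524578, F(34)=5702887, F(35)=9227465


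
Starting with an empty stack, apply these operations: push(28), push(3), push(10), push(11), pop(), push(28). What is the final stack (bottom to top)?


push(28) -> [28]
push(3) -> [28, 3]
push(10) -> [28, 3, 10]
push(11) -> [28, 3, 10, 11]
pop() returns 11 -> [28, 3, 10]
push(28) -> [28, 3, 10, 28]
Final stack (bottom to top): [28, 3, 10, 28]


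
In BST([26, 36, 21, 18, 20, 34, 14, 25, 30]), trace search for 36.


BST root = 26
Search for 36: compare at each node
Path: [26, 36]


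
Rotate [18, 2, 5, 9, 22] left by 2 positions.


Left rotate by 2: [5, 9, 22, 18, 2]


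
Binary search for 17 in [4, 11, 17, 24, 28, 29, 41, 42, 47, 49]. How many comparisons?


Search for 17:
[0,9] mid=4 arr[4]=28
[0,3] mid=1 arr[1]=11
[2,3] mid=2 arr[2]=17
Total: 3 comparisons


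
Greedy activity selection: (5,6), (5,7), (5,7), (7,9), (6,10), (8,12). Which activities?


Greedy: pick earliest-ending, then skip overlaps.
Selected (2 activities): [(5, 6), (7, 9)]


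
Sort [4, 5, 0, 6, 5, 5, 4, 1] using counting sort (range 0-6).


Count array: [1, 1, 0, 0, 2, 3, 1]
Reconstruct: [0, 1, 4, 4, 5, 5, 5, 6]


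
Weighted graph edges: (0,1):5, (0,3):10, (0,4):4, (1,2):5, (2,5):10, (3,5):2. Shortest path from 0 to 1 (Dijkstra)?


Dijkstra from 0:
Distances: {0: 0, 1: 5, 2: 10, 3: 10, 4: 4, 5: 12}
Shortest distance to 1 = 5, path = [0, 1]


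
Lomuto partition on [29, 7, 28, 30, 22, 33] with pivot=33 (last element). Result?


Elements <= 33 go left of pivot.
Result: [29, 7, 28, 30, 22, 33], pivot at index 5


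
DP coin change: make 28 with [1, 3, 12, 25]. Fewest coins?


dp[0]=0; dp[i]=1+min(dp[i-c] for c in coins)
...dp[23]=6, dp[24]=2, dp[25]=1, dp[26]=2, dp[27]=3, dp[28]=2
Minimum coins for 28 = 2


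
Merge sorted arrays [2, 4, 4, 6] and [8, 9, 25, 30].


Compare heads, take smaller each step.
Merged: [2, 4, 4, 6, 8, 9, 25, 30]


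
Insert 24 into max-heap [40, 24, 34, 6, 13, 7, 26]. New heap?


Append 24: [40, 24, 34, 6, 13, 7, 26, 24]
Bubble up: swap idx 7(24) with idx 3(6)
Result: [40, 24, 34, 24, 13, 7, 26, 6]


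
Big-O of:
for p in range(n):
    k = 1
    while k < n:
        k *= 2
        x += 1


Per nesting level: O(n) * O(log n) = O(n log n)
Complexity: O(n log n)


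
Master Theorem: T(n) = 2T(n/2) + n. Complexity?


a=2, b=2, c=1. log_2(2)=1 = c=1. Case 2: O(n^c log n) = O(n log n)
Complexity: O(n log n)


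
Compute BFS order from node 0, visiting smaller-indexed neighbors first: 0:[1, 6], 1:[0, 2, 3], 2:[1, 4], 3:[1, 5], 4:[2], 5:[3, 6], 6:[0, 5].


BFS queue: start with [0]
Visit order: [0, 1, 6, 2, 3, 5, 4]


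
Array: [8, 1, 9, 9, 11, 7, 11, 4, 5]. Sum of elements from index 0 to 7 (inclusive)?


Prefix sums: [0, 8, 9, 18, 27, 38, 45, 56, 60, 65]
Sum[0..7] = prefix[8] - prefix[0] = 60 - 0 = 60


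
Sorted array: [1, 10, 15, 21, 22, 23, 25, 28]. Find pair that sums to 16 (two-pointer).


Two pointers: lo=0, hi=7
Found pair: (1, 15) summing to 16


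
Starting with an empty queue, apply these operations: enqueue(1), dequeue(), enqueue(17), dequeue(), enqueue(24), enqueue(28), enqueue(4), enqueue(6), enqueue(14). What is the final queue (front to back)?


enqueue(1) -> [1]
dequeue() returns 1 -> []
enqueue(17) -> [17]
dequeue() returns 17 -> []
enqueue(24) -> [24]
enqueue(28) -> [24, 28]
enqueue(4) -> [24, 28, 4]
enqueue(6) -> [24, 28, 4, 6]
enqueue(14) -> [24, 28, 4, 6, 14]
Final queue (front to back): [24, 28, 4, 6, 14]


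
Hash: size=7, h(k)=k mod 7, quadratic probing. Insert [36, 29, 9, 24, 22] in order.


Insertions: 36->slot 1; 29->slot 2; 9->slot 3; 24->slot 4; 22->slot 5
Table: [None, 36, 29, 9, 24, 22, None]


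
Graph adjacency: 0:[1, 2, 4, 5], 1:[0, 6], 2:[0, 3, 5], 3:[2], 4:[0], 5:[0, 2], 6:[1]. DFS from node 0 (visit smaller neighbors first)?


DFS stack-based: start with [0]
Visit order: [0, 1, 6, 2, 3, 5, 4]


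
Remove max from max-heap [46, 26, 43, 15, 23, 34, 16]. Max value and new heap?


Max = 46
Replace root with last, heapify down
Resulting heap: [43, 26, 34, 15, 23, 16]


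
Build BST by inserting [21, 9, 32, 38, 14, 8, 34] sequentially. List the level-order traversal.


Root = 21; build tree by BST insertion.
Level-Order traversal: [21, 9, 32, 8, 14, 38, 34]


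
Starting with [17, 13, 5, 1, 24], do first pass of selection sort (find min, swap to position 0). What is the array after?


After one pass: [1, 13, 5, 17, 24]


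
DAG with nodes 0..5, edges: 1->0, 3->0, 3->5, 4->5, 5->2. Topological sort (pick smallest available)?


Kahn's algorithm, process smallest node first
Order: [1, 3, 0, 4, 5, 2]


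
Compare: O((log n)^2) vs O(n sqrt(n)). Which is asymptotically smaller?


polylogarithmic grows slower than n^1.5
O((log n)^2) is asymptotically smaller; O(n sqrt(n)) grows faster


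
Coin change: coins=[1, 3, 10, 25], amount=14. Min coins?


dp[0]=0; dp[i]=1+min(dp[i-c] for c in coins)
...dp[9]=3, dp[10]=1, dp[11]=2, dp[12]=3, dp[13]=2, dp[14]=3
Minimum coins for 14 = 3


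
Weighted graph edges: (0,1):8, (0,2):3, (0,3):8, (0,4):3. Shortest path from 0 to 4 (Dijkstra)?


Dijkstra from 0:
Distances: {0: 0, 1: 8, 2: 3, 3: 8, 4: 3}
Shortest distance to 4 = 3, path = [0, 4]


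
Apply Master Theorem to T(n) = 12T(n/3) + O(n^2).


a=12, b=3, c=2. log_3(12)=2.262 > c=2. Case 1: O(n^log_b(a)) = O(n^2.262)
Complexity: O(n^2.262)


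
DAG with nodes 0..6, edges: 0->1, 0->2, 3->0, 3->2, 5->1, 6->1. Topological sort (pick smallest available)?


Kahn's algorithm, process smallest node first
Order: [3, 0, 2, 4, 5, 6, 1]


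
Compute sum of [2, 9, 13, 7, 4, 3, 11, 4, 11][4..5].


Prefix sums: [0, 2, 11, 24, 31, 35, 38, 49, 53, 64]
Sum[4..5] = prefix[6] - prefix[4] = 38 - 31 = 7


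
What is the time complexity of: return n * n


Analysis: constant-time operation, no loop
Complexity: O(1)


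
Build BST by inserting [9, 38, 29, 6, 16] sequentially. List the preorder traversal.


Root = 9; build tree by BST insertion.
Preorder traversal: [9, 6, 38, 29, 16]


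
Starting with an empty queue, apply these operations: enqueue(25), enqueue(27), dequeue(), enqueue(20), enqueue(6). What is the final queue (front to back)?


enqueue(25) -> [25]
enqueue(27) -> [25, 27]
dequeue() returns 25 -> [27]
enqueue(20) -> [27, 20]
enqueue(6) -> [27, 20, 6]
Final queue (front to back): [27, 20, 6]


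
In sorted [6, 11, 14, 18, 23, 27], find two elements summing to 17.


Two pointers: lo=0, hi=5
Found pair: (6, 11) summing to 17


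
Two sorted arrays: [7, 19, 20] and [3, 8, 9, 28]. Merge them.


Compare heads, take smaller each step.
Merged: [3, 7, 8, 9, 19, 20, 28]


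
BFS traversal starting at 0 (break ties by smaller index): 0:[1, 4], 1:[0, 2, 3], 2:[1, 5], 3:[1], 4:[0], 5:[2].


BFS queue: start with [0]
Visit order: [0, 1, 4, 2, 3, 5]


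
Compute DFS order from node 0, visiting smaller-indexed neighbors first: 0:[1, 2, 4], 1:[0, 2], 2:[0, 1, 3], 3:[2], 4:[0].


DFS stack-based: start with [0]
Visit order: [0, 1, 2, 3, 4]


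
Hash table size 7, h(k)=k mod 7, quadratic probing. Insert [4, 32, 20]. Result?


Insertions: 4->slot 4; 32->slot 5; 20->slot 6
Table: [None, None, None, None, 4, 32, 20]


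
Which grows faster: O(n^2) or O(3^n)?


quadratic grows slower than exponential (base 3)
O(n^2) is asymptotically smaller; O(3^n) grows faster


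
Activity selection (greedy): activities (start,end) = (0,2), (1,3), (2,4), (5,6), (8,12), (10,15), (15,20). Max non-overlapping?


Greedy: pick earliest-ending, then skip overlaps.
Selected (5 activities): [(0, 2), (2, 4), (5, 6), (8, 12), (15, 20)]


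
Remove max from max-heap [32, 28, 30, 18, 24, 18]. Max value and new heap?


Max = 32
Replace root with last, heapify down
Resulting heap: [30, 28, 18, 18, 24]


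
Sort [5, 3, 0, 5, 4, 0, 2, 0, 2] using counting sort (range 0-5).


Count array: [3, 0, 2, 1, 1, 2]
Reconstruct: [0, 0, 0, 2, 2, 3, 4, 5, 5]


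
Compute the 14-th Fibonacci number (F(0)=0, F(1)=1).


F(n)=F(n-1)+F(n-2)
...F(12)=144, F(13)=233, F(14)=377


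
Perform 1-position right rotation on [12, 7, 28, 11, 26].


Right rotate by 1: [26, 12, 7, 28, 11]


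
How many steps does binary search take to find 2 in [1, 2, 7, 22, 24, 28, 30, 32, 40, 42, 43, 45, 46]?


Search for 2:
[0,12] mid=6 arr[6]=30
[0,5] mid=2 arr[2]=7
[0,1] mid=0 arr[0]=1
[1,1] mid=1 arr[1]=2
Total: 4 comparisons


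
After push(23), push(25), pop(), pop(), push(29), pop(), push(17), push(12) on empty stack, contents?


push(23) -> [23]
push(25) -> [23, 25]
pop() returns 25 -> [23]
pop() returns 23 -> []
push(29) -> [29]
pop() returns 29 -> []
push(17) -> [17]
push(12) -> [17, 12]
Final stack (bottom to top): [17, 12]


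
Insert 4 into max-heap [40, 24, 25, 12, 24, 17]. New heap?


Append 4: [40, 24, 25, 12, 24, 17, 4]
Bubble up: no swaps needed
Result: [40, 24, 25, 12, 24, 17, 4]


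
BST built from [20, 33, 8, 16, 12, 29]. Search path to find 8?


BST root = 20
Search for 8: compare at each node
Path: [20, 8]


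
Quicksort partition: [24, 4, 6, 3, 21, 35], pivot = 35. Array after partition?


Elements <= 35 go left of pivot.
Result: [24, 4, 6, 3, 21, 35], pivot at index 5


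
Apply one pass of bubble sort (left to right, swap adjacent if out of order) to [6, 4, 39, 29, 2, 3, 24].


After one pass: [4, 6, 29, 2, 3, 24, 39]


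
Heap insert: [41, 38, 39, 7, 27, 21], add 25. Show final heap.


Append 25: [41, 38, 39, 7, 27, 21, 25]
Bubble up: no swaps needed
Result: [41, 38, 39, 7, 27, 21, 25]


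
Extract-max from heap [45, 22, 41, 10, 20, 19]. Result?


Max = 45
Replace root with last, heapify down
Resulting heap: [41, 22, 19, 10, 20]


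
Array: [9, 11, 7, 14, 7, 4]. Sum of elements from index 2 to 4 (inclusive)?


Prefix sums: [0, 9, 20, 27, 41, 48, 52]
Sum[2..4] = prefix[5] - prefix[2] = 48 - 20 = 28


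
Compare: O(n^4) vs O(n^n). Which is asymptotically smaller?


quartic grows slower than n^n
O(n^4) is asymptotically smaller; O(n^n) grows faster


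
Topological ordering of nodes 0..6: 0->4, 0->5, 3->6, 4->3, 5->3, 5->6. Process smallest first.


Kahn's algorithm, process smallest node first
Order: [0, 1, 2, 4, 5, 3, 6]


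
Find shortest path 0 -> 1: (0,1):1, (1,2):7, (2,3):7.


Dijkstra from 0:
Distances: {0: 0, 1: 1, 2: 8, 3: 15}
Shortest distance to 1 = 1, path = [0, 1]


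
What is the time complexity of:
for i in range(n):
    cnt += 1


Per nesting level: O(n) = O(n)
Complexity: O(n)


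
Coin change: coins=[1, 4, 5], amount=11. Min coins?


dp[0]=0; dp[i]=1+min(dp[i-c] for c in coins)
...dp[6]=2, dp[7]=3, dp[8]=2, dp[9]=2, dp[10]=2, dp[11]=3
Minimum coins for 11 = 3


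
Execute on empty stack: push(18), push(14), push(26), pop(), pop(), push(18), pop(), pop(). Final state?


push(18) -> [18]
push(14) -> [18, 14]
push(26) -> [18, 14, 26]
pop() returns 26 -> [18, 14]
pop() returns 14 -> [18]
push(18) -> [18, 18]
pop() returns 18 -> [18]
pop() returns 18 -> []
Final stack (bottom to top): []


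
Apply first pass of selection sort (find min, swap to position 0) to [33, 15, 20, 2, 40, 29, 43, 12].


After one pass: [2, 15, 20, 33, 40, 29, 43, 12]


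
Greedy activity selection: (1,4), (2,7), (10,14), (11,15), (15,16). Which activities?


Greedy: pick earliest-ending, then skip overlaps.
Selected (3 activities): [(1, 4), (10, 14), (15, 16)]


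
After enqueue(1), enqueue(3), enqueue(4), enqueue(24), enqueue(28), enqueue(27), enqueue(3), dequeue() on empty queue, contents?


enqueue(1) -> [1]
enqueue(3) -> [1, 3]
enqueue(4) -> [1, 3, 4]
enqueue(24) -> [1, 3, 4, 24]
enqueue(28) -> [1, 3, 4, 24, 28]
enqueue(27) -> [1, 3, 4, 24, 28, 27]
enqueue(3) -> [1, 3, 4, 24, 28, 27, 3]
dequeue() returns 1 -> [3, 4, 24, 28, 27, 3]
Final queue (front to back): [3, 4, 24, 28, 27, 3]


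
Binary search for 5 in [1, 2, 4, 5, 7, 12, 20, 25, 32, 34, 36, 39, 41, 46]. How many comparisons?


Search for 5:
[0,13] mid=6 arr[6]=20
[0,5] mid=2 arr[2]=4
[3,5] mid=4 arr[4]=7
[3,3] mid=3 arr[3]=5
Total: 4 comparisons


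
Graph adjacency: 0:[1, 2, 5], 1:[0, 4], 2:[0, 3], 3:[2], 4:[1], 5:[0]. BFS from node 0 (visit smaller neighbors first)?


BFS queue: start with [0]
Visit order: [0, 1, 2, 5, 4, 3]


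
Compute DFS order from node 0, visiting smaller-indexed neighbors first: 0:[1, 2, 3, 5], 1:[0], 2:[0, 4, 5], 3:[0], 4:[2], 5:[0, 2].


DFS stack-based: start with [0]
Visit order: [0, 1, 2, 4, 5, 3]


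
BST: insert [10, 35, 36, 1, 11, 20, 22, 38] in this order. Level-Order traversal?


Root = 10; build tree by BST insertion.
Level-Order traversal: [10, 1, 35, 11, 36, 20, 38, 22]


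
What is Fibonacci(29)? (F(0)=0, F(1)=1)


F(n)=F(n-1)+F(n-2)
...F(27)=196418, F(28)=317811, F(29)=514229


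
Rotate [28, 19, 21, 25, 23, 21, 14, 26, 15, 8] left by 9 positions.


Left rotate by 9: [8, 28, 19, 21, 25, 23, 21, 14, 26, 15]


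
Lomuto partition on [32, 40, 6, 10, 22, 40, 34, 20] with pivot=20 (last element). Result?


Elements <= 20 go left of pivot.
Result: [6, 10, 20, 40, 22, 40, 34, 32], pivot at index 2


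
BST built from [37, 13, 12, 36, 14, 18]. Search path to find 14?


BST root = 37
Search for 14: compare at each node
Path: [37, 13, 36, 14]


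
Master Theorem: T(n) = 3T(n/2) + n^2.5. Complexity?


a=3, b=2, c=2.5. log_2(3)=1.585 < c=2.5. Case 3: O(n^c) = O(n^2.500)
Complexity: O(n^2.500)


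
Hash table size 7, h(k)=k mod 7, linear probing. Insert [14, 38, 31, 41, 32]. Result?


Insertions: 14->slot 0; 38->slot 3; 31->slot 4; 41->slot 6; 32->slot 5
Table: [14, None, None, 38, 31, 32, 41]


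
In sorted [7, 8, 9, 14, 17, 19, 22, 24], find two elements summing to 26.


Two pointers: lo=0, hi=7
Found pair: (7, 19) summing to 26


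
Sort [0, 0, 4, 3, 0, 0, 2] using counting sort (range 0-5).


Count array: [4, 0, 1, 1, 1, 0]
Reconstruct: [0, 0, 0, 0, 2, 3, 4]


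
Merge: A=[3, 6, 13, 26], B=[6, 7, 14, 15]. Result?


Compare heads, take smaller each step.
Merged: [3, 6, 6, 7, 13, 14, 15, 26]


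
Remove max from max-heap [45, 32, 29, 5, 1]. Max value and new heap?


Max = 45
Replace root with last, heapify down
Resulting heap: [32, 5, 29, 1]


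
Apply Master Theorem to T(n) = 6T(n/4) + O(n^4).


a=6, b=4, c=4. log_4(6)=1.292 < c=4. Case 3: O(n^c) = O(n^4)
Complexity: O(n^4)


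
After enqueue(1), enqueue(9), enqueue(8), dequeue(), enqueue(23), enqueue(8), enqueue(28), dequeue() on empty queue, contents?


enqueue(1) -> [1]
enqueue(9) -> [1, 9]
enqueue(8) -> [1, 9, 8]
dequeue() returns 1 -> [9, 8]
enqueue(23) -> [9, 8, 23]
enqueue(8) -> [9, 8, 23, 8]
enqueue(28) -> [9, 8, 23, 8, 28]
dequeue() returns 9 -> [8, 23, 8, 28]
Final queue (front to back): [8, 23, 8, 28]


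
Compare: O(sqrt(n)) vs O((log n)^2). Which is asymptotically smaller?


polylogarithmic grows slower than sublinear
O((log n)^2) is asymptotically smaller; O(sqrt(n)) grows faster


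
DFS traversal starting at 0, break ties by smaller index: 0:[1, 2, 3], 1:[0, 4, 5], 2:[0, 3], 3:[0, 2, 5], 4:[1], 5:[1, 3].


DFS stack-based: start with [0]
Visit order: [0, 1, 4, 5, 3, 2]


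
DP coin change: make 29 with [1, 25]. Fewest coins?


dp[0]=0; dp[i]=1+min(dp[i-c] for c in coins)
...dp[24]=24, dp[25]=1, dp[26]=2, dp[27]=3, dp[28]=4, dp[29]=5
Minimum coins for 29 = 5


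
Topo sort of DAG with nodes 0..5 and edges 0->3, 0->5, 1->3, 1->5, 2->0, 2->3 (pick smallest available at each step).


Kahn's algorithm, process smallest node first
Order: [1, 2, 0, 3, 4, 5]


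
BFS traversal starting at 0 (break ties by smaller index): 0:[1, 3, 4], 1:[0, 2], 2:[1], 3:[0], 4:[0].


BFS queue: start with [0]
Visit order: [0, 1, 3, 4, 2]


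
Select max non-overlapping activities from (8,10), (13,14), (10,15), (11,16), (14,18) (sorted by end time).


Greedy: pick earliest-ending, then skip overlaps.
Selected (3 activities): [(8, 10), (13, 14), (14, 18)]


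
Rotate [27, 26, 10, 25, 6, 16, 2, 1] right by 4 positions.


Right rotate by 4: [6, 16, 2, 1, 27, 26, 10, 25]


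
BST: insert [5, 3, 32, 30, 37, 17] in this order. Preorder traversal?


Root = 5; build tree by BST insertion.
Preorder traversal: [5, 3, 32, 30, 17, 37]


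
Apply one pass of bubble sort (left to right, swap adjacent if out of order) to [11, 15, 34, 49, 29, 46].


After one pass: [11, 15, 34, 29, 46, 49]


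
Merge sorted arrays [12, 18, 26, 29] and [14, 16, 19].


Compare heads, take smaller each step.
Merged: [12, 14, 16, 18, 19, 26, 29]


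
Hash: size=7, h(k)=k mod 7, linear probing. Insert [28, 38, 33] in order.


Insertions: 28->slot 0; 38->slot 3; 33->slot 5
Table: [28, None, None, 38, None, 33, None]


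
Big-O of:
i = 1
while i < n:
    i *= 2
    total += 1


Per nesting level: O(log n) = O(log n)
Complexity: O(log n)


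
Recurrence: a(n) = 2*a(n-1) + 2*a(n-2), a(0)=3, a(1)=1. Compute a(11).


Build bottom-up:
...a(9)=7824, a(10)=21376, a(11)=2*21376+2*7824=58400


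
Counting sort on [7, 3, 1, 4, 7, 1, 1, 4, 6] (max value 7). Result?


Count array: [0, 3, 0, 1, 2, 0, 1, 2]
Reconstruct: [1, 1, 1, 3, 4, 4, 6, 7, 7]


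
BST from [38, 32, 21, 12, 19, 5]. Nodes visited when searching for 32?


BST root = 38
Search for 32: compare at each node
Path: [38, 32]


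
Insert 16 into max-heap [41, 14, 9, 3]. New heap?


Append 16: [41, 14, 9, 3, 16]
Bubble up: swap idx 4(16) with idx 1(14)
Result: [41, 16, 9, 3, 14]


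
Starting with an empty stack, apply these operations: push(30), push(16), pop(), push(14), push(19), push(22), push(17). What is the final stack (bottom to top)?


push(30) -> [30]
push(16) -> [30, 16]
pop() returns 16 -> [30]
push(14) -> [30, 14]
push(19) -> [30, 14, 19]
push(22) -> [30, 14, 19, 22]
push(17) -> [30, 14, 19, 22, 17]
Final stack (bottom to top): [30, 14, 19, 22, 17]


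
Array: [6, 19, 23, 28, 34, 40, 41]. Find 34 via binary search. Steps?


Search for 34:
[0,6] mid=3 arr[3]=28
[4,6] mid=5 arr[5]=40
[4,4] mid=4 arr[4]=34
Total: 3 comparisons


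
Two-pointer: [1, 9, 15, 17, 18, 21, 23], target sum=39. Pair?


Two pointers: lo=0, hi=6
Found pair: (18, 21) summing to 39


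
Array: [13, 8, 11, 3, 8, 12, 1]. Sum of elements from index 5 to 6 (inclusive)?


Prefix sums: [0, 13, 21, 32, 35, 43, 55, 56]
Sum[5..6] = prefix[7] - prefix[5] = 56 - 43 = 13


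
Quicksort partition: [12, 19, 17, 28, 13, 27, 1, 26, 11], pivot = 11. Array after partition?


Elements <= 11 go left of pivot.
Result: [1, 11, 17, 28, 13, 27, 12, 26, 19], pivot at index 1


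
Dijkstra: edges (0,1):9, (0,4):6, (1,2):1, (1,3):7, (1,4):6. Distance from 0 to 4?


Dijkstra from 0:
Distances: {0: 0, 1: 9, 2: 10, 3: 16, 4: 6}
Shortest distance to 4 = 6, path = [0, 4]


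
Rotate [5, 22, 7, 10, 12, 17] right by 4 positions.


Right rotate by 4: [7, 10, 12, 17, 5, 22]


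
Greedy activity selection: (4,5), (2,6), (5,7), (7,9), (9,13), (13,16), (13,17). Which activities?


Greedy: pick earliest-ending, then skip overlaps.
Selected (5 activities): [(4, 5), (5, 7), (7, 9), (9, 13), (13, 16)]


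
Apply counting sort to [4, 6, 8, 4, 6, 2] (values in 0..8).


Count array: [0, 0, 1, 0, 2, 0, 2, 0, 1]
Reconstruct: [2, 4, 4, 6, 6, 8]


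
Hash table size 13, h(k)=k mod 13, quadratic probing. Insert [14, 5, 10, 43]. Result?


Insertions: 14->slot 1; 5->slot 5; 10->slot 10; 43->slot 4
Table: [None, 14, None, None, 43, 5, None, None, None, None, 10, None, None]


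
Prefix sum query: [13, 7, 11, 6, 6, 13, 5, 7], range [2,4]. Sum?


Prefix sums: [0, 13, 20, 31, 37, 43, 56, 61, 68]
Sum[2..4] = prefix[5] - prefix[2] = 43 - 20 = 23


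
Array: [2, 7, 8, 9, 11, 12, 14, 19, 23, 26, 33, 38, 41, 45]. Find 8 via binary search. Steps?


Search for 8:
[0,13] mid=6 arr[6]=14
[0,5] mid=2 arr[2]=8
Total: 2 comparisons


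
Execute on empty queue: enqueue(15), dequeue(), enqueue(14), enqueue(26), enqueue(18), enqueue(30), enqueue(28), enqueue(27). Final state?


enqueue(15) -> [15]
dequeue() returns 15 -> []
enqueue(14) -> [14]
enqueue(26) -> [14, 26]
enqueue(18) -> [14, 26, 18]
enqueue(30) -> [14, 26, 18, 30]
enqueue(28) -> [14, 26, 18, 30, 28]
enqueue(27) -> [14, 26, 18, 30, 28, 27]
Final queue (front to back): [14, 26, 18, 30, 28, 27]


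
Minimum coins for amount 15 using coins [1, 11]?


dp[0]=0; dp[i]=1+min(dp[i-c] for c in coins)
...dp[10]=10, dp[11]=1, dp[12]=2, dp[13]=3, dp[14]=4, dp[15]=5
Minimum coins for 15 = 5


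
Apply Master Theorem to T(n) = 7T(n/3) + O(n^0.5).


a=7, b=3, c=0.5. log_3(7)=1.771 > c=0.5. Case 1: O(n^log_b(a)) = O(n^1.771)
Complexity: O(n^1.771)


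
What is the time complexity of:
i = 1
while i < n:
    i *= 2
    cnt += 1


Per nesting level: O(log n) = O(log n)
Complexity: O(log n)


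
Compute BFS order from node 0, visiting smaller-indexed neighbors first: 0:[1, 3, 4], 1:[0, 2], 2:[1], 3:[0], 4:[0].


BFS queue: start with [0]
Visit order: [0, 1, 3, 4, 2]


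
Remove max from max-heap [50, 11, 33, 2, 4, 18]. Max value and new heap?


Max = 50
Replace root with last, heapify down
Resulting heap: [33, 11, 18, 2, 4]


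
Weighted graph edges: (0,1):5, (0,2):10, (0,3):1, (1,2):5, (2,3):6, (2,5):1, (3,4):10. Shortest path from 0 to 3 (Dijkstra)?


Dijkstra from 0:
Distances: {0: 0, 1: 5, 2: 7, 3: 1, 4: 11, 5: 8}
Shortest distance to 3 = 1, path = [0, 3]


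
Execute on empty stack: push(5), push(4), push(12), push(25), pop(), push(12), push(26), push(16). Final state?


push(5) -> [5]
push(4) -> [5, 4]
push(12) -> [5, 4, 12]
push(25) -> [5, 4, 12, 25]
pop() returns 25 -> [5, 4, 12]
push(12) -> [5, 4, 12, 12]
push(26) -> [5, 4, 12, 12, 26]
push(16) -> [5, 4, 12, 12, 26, 16]
Final stack (bottom to top): [5, 4, 12, 12, 26, 16]


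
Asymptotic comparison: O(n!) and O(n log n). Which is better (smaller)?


linearithmic grows slower than factorial
O(n log n) is asymptotically smaller; O(n!) grows faster


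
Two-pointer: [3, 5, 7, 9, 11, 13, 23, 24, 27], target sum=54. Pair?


Two pointers: lo=0, hi=8
No pair sums to 54


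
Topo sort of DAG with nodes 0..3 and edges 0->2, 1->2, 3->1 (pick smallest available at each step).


Kahn's algorithm, process smallest node first
Order: [0, 3, 1, 2]


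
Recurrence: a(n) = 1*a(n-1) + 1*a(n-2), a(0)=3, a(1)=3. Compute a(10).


Build bottom-up:
...a(8)=102, a(9)=165, a(10)=1*165+1*102=267


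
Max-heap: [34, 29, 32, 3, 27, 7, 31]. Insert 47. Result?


Append 47: [34, 29, 32, 3, 27, 7, 31, 47]
Bubble up: swap idx 7(47) with idx 3(3); swap idx 3(47) with idx 1(29); swap idx 1(47) with idx 0(34)
Result: [47, 34, 32, 29, 27, 7, 31, 3]


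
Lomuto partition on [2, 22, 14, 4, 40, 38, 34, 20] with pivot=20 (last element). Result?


Elements <= 20 go left of pivot.
Result: [2, 14, 4, 20, 40, 38, 34, 22], pivot at index 3


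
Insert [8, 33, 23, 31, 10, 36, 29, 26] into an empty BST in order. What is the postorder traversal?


Root = 8; build tree by BST insertion.
Postorder traversal: [10, 26, 29, 31, 23, 36, 33, 8]


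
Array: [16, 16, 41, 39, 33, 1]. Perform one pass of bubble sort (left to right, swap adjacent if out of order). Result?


After one pass: [16, 16, 39, 33, 1, 41]


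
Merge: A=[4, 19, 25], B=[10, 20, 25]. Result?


Compare heads, take smaller each step.
Merged: [4, 10, 19, 20, 25, 25]


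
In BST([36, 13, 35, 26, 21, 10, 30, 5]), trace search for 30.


BST root = 36
Search for 30: compare at each node
Path: [36, 13, 35, 26, 30]


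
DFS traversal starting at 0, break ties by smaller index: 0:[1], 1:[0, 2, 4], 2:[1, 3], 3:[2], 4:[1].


DFS stack-based: start with [0]
Visit order: [0, 1, 2, 3, 4]


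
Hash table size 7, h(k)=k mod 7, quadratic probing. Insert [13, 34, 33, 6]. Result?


Insertions: 13->slot 6; 34->slot 0; 33->slot 5; 6->slot 3
Table: [34, None, None, 6, None, 33, 13]


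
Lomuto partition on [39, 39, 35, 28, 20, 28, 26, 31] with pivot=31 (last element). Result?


Elements <= 31 go left of pivot.
Result: [28, 20, 28, 26, 31, 35, 39, 39], pivot at index 4


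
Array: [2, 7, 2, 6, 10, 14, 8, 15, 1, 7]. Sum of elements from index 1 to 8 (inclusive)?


Prefix sums: [0, 2, 9, 11, 17, 27, 41, 49, 64, 65, 72]
Sum[1..8] = prefix[9] - prefix[1] = 65 - 2 = 63


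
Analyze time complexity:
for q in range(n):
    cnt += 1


Per nesting level: O(n) = O(n)
Complexity: O(n)


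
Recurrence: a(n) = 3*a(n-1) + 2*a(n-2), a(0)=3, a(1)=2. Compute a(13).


Build bottom-up:
...a(11)=1045216, a(12)=3722592, a(13)=3*3722592+2*1045216=13258208


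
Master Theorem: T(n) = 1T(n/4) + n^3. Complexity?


a=1, b=4, c=3. log_4(1)=0 < c=3. Case 3: O(n^c) = O(n^3)
Complexity: O(n^3)


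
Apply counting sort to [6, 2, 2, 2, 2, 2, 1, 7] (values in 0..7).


Count array: [0, 1, 5, 0, 0, 0, 1, 1]
Reconstruct: [1, 2, 2, 2, 2, 2, 6, 7]


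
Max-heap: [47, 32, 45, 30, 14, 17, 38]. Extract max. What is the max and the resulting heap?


Max = 47
Replace root with last, heapify down
Resulting heap: [45, 32, 38, 30, 14, 17]


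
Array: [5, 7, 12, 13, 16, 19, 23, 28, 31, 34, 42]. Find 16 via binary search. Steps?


Search for 16:
[0,10] mid=5 arr[5]=19
[0,4] mid=2 arr[2]=12
[3,4] mid=3 arr[3]=13
[4,4] mid=4 arr[4]=16
Total: 4 comparisons


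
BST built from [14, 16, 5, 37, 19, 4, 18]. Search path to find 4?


BST root = 14
Search for 4: compare at each node
Path: [14, 5, 4]


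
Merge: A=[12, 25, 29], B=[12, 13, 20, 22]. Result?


Compare heads, take smaller each step.
Merged: [12, 12, 13, 20, 22, 25, 29]


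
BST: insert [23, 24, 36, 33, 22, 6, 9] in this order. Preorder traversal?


Root = 23; build tree by BST insertion.
Preorder traversal: [23, 22, 6, 9, 24, 36, 33]


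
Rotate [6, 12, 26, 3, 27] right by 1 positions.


Right rotate by 1: [27, 6, 12, 26, 3]


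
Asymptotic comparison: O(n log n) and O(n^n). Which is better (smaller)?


linearithmic grows slower than n^n
O(n log n) is asymptotically smaller; O(n^n) grows faster


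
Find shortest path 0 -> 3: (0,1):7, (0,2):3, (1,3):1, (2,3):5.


Dijkstra from 0:
Distances: {0: 0, 1: 7, 2: 3, 3: 8}
Shortest distance to 3 = 8, path = [0, 2, 3]


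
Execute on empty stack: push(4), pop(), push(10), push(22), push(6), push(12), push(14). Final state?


push(4) -> [4]
pop() returns 4 -> []
push(10) -> [10]
push(22) -> [10, 22]
push(6) -> [10, 22, 6]
push(12) -> [10, 22, 6, 12]
push(14) -> [10, 22, 6, 12, 14]
Final stack (bottom to top): [10, 22, 6, 12, 14]


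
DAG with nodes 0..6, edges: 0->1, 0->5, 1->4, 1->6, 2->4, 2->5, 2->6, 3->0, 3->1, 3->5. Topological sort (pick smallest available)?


Kahn's algorithm, process smallest node first
Order: [2, 3, 0, 1, 4, 5, 6]


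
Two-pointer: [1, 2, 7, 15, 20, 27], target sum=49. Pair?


Two pointers: lo=0, hi=5
No pair sums to 49


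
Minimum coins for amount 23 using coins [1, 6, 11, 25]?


dp[0]=0; dp[i]=1+min(dp[i-c] for c in coins)
...dp[18]=3, dp[19]=4, dp[20]=5, dp[21]=6, dp[22]=2, dp[23]=3
Minimum coins for 23 = 3


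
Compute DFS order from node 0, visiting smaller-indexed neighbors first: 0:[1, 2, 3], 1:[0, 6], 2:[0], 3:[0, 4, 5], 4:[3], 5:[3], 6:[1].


DFS stack-based: start with [0]
Visit order: [0, 1, 6, 2, 3, 4, 5]


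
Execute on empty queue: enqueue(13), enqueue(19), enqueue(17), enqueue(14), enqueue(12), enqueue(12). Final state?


enqueue(13) -> [13]
enqueue(19) -> [13, 19]
enqueue(17) -> [13, 19, 17]
enqueue(14) -> [13, 19, 17, 14]
enqueue(12) -> [13, 19, 17, 14, 12]
enqueue(12) -> [13, 19, 17, 14, 12, 12]
Final queue (front to back): [13, 19, 17, 14, 12, 12]


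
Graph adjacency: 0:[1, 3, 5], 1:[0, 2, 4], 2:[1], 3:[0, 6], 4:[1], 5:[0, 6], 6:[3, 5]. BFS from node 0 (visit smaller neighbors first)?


BFS queue: start with [0]
Visit order: [0, 1, 3, 5, 2, 4, 6]


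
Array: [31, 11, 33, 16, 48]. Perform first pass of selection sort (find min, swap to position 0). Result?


After one pass: [11, 31, 33, 16, 48]


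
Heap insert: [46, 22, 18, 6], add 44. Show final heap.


Append 44: [46, 22, 18, 6, 44]
Bubble up: swap idx 4(44) with idx 1(22)
Result: [46, 44, 18, 6, 22]


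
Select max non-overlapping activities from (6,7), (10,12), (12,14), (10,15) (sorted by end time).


Greedy: pick earliest-ending, then skip overlaps.
Selected (3 activities): [(6, 7), (10, 12), (12, 14)]


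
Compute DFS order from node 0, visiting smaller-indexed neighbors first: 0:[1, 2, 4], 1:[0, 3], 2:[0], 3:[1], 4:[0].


DFS stack-based: start with [0]
Visit order: [0, 1, 3, 2, 4]


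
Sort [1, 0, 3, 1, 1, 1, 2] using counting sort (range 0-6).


Count array: [1, 4, 1, 1, 0, 0, 0]
Reconstruct: [0, 1, 1, 1, 1, 2, 3]


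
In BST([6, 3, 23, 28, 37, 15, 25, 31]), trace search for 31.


BST root = 6
Search for 31: compare at each node
Path: [6, 23, 28, 37, 31]


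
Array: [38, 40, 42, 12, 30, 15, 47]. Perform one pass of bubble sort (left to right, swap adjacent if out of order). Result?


After one pass: [38, 40, 12, 30, 15, 42, 47]


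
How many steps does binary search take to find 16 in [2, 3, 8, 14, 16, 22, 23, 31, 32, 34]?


Search for 16:
[0,9] mid=4 arr[4]=16
Total: 1 comparisons


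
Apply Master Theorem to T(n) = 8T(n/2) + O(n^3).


a=8, b=2, c=3. log_2(8)=3 = c=3. Case 2: O(n^c log n) = O(n^3 log n)
Complexity: O(n^3 log n)


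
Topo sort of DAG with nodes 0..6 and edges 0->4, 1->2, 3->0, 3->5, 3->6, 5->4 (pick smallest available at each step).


Kahn's algorithm, process smallest node first
Order: [1, 2, 3, 0, 5, 4, 6]


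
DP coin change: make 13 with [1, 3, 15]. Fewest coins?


dp[0]=0; dp[i]=1+min(dp[i-c] for c in coins)
...dp[8]=4, dp[9]=3, dp[10]=4, dp[11]=5, dp[12]=4, dp[13]=5
Minimum coins for 13 = 5


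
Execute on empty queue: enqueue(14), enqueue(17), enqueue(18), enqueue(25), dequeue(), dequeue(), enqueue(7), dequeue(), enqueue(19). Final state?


enqueue(14) -> [14]
enqueue(17) -> [14, 17]
enqueue(18) -> [14, 17, 18]
enqueue(25) -> [14, 17, 18, 25]
dequeue() returns 14 -> [17, 18, 25]
dequeue() returns 17 -> [18, 25]
enqueue(7) -> [18, 25, 7]
dequeue() returns 18 -> [25, 7]
enqueue(19) -> [25, 7, 19]
Final queue (front to back): [25, 7, 19]


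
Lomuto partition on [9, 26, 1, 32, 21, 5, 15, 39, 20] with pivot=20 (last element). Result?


Elements <= 20 go left of pivot.
Result: [9, 1, 5, 15, 20, 26, 32, 39, 21], pivot at index 4


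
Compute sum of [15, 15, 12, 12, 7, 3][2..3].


Prefix sums: [0, 15, 30, 42, 54, 61, 64]
Sum[2..3] = prefix[4] - prefix[2] = 54 - 30 = 24


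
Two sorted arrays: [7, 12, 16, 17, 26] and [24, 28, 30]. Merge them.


Compare heads, take smaller each step.
Merged: [7, 12, 16, 17, 24, 26, 28, 30]


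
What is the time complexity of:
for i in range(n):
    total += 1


Per nesting level: O(n) = O(n)
Complexity: O(n)


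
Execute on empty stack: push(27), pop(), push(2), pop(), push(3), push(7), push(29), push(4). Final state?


push(27) -> [27]
pop() returns 27 -> []
push(2) -> [2]
pop() returns 2 -> []
push(3) -> [3]
push(7) -> [3, 7]
push(29) -> [3, 7, 29]
push(4) -> [3, 7, 29, 4]
Final stack (bottom to top): [3, 7, 29, 4]


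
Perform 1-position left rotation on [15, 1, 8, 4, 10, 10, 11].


Left rotate by 1: [1, 8, 4, 10, 10, 11, 15]


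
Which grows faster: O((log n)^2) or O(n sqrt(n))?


polylogarithmic grows slower than n^1.5
O((log n)^2) is asymptotically smaller; O(n sqrt(n)) grows faster


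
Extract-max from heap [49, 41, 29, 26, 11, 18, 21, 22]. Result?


Max = 49
Replace root with last, heapify down
Resulting heap: [41, 26, 29, 22, 11, 18, 21]


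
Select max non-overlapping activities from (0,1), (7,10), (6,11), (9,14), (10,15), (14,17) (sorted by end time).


Greedy: pick earliest-ending, then skip overlaps.
Selected (3 activities): [(0, 1), (7, 10), (10, 15)]


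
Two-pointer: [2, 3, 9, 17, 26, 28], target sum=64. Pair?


Two pointers: lo=0, hi=5
No pair sums to 64


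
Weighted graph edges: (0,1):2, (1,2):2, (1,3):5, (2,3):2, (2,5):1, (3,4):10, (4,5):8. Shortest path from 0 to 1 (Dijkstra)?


Dijkstra from 0:
Distances: {0: 0, 1: 2, 2: 4, 3: 6, 4: 13, 5: 5}
Shortest distance to 1 = 2, path = [0, 1]


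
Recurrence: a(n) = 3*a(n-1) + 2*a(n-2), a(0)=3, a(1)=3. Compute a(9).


Build bottom-up:
...a(7)=8259, a(8)=29415, a(9)=3*29415+2*8259=104763


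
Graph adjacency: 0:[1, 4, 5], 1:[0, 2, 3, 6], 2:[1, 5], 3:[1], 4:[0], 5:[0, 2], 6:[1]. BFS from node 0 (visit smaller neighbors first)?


BFS queue: start with [0]
Visit order: [0, 1, 4, 5, 2, 3, 6]


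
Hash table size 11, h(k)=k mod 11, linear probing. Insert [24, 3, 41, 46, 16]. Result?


Insertions: 24->slot 2; 3->slot 3; 41->slot 8; 46->slot 4; 16->slot 5
Table: [None, None, 24, 3, 46, 16, None, None, 41, None, None]


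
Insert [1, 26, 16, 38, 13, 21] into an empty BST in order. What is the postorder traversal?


Root = 1; build tree by BST insertion.
Postorder traversal: [13, 21, 16, 38, 26, 1]


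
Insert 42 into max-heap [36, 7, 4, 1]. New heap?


Append 42: [36, 7, 4, 1, 42]
Bubble up: swap idx 4(42) with idx 1(7); swap idx 1(42) with idx 0(36)
Result: [42, 36, 4, 1, 7]


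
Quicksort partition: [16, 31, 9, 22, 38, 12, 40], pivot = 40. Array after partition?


Elements <= 40 go left of pivot.
Result: [16, 31, 9, 22, 38, 12, 40], pivot at index 6


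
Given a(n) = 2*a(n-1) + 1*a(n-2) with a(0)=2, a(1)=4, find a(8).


Build bottom-up:
...a(6)=338, a(7)=816, a(8)=2*816+1*338=1970


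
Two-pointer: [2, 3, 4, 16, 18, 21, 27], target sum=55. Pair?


Two pointers: lo=0, hi=6
No pair sums to 55


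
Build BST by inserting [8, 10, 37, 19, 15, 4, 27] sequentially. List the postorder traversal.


Root = 8; build tree by BST insertion.
Postorder traversal: [4, 15, 27, 19, 37, 10, 8]


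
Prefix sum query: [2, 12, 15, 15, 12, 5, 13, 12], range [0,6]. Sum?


Prefix sums: [0, 2, 14, 29, 44, 56, 61, 74, 86]
Sum[0..6] = prefix[7] - prefix[0] = 74 - 0 = 74


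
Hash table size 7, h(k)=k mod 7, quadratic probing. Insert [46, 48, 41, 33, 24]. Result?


Insertions: 46->slot 4; 48->slot 6; 41->slot 0; 33->slot 5; 24->slot 3
Table: [41, None, None, 24, 46, 33, 48]


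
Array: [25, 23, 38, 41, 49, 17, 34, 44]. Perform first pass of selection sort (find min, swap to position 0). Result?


After one pass: [17, 23, 38, 41, 49, 25, 34, 44]


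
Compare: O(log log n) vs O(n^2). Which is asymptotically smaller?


double-logarithmic grows slower than quadratic
O(log log n) is asymptotically smaller; O(n^2) grows faster


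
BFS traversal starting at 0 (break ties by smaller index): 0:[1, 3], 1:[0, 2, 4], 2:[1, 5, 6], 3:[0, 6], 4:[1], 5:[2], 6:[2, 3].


BFS queue: start with [0]
Visit order: [0, 1, 3, 2, 4, 6, 5]


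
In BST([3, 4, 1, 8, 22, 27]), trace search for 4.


BST root = 3
Search for 4: compare at each node
Path: [3, 4]


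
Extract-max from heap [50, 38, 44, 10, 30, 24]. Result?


Max = 50
Replace root with last, heapify down
Resulting heap: [44, 38, 24, 10, 30]


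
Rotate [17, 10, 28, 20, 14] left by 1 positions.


Left rotate by 1: [10, 28, 20, 14, 17]


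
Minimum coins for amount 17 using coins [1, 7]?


dp[0]=0; dp[i]=1+min(dp[i-c] for c in coins)
...dp[12]=6, dp[13]=7, dp[14]=2, dp[15]=3, dp[16]=4, dp[17]=5
Minimum coins for 17 = 5


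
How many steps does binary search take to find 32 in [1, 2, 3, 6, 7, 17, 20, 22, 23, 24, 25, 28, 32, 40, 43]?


Search for 32:
[0,14] mid=7 arr[7]=22
[8,14] mid=11 arr[11]=28
[12,14] mid=13 arr[13]=40
[12,12] mid=12 arr[12]=32
Total: 4 comparisons


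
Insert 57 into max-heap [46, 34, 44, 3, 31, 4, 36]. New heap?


Append 57: [46, 34, 44, 3, 31, 4, 36, 57]
Bubble up: swap idx 7(57) with idx 3(3); swap idx 3(57) with idx 1(34); swap idx 1(57) with idx 0(46)
Result: [57, 46, 44, 34, 31, 4, 36, 3]


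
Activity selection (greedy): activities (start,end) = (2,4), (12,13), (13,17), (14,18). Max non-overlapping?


Greedy: pick earliest-ending, then skip overlaps.
Selected (3 activities): [(2, 4), (12, 13), (13, 17)]


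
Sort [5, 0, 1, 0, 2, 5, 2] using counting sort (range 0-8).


Count array: [2, 1, 2, 0, 0, 2, 0, 0, 0]
Reconstruct: [0, 0, 1, 2, 2, 5, 5]


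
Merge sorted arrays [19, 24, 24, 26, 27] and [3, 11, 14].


Compare heads, take smaller each step.
Merged: [3, 11, 14, 19, 24, 24, 26, 27]


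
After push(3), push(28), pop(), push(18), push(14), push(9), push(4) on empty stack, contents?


push(3) -> [3]
push(28) -> [3, 28]
pop() returns 28 -> [3]
push(18) -> [3, 18]
push(14) -> [3, 18, 14]
push(9) -> [3, 18, 14, 9]
push(4) -> [3, 18, 14, 9, 4]
Final stack (bottom to top): [3, 18, 14, 9, 4]


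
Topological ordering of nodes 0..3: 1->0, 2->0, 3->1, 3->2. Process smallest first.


Kahn's algorithm, process smallest node first
Order: [3, 1, 2, 0]


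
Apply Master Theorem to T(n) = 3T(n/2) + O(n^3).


a=3, b=2, c=3. log_2(3)=1.585 < c=3. Case 3: O(n^c) = O(n^3)
Complexity: O(n^3)


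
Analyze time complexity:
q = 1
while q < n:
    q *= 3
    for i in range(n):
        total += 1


Per nesting level: O(log n) * O(n) = O(n log n)
Complexity: O(n log n)


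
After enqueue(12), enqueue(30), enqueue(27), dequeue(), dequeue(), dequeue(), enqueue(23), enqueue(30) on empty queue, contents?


enqueue(12) -> [12]
enqueue(30) -> [12, 30]
enqueue(27) -> [12, 30, 27]
dequeue() returns 12 -> [30, 27]
dequeue() returns 30 -> [27]
dequeue() returns 27 -> []
enqueue(23) -> [23]
enqueue(30) -> [23, 30]
Final queue (front to back): [23, 30]


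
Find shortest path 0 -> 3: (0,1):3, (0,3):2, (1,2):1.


Dijkstra from 0:
Distances: {0: 0, 1: 3, 2: 4, 3: 2}
Shortest distance to 3 = 2, path = [0, 3]


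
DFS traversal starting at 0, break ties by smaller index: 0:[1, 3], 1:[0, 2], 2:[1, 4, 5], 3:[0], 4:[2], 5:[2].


DFS stack-based: start with [0]
Visit order: [0, 1, 2, 4, 5, 3]


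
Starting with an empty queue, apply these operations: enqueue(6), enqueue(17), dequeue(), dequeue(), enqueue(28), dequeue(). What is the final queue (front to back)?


enqueue(6) -> [6]
enqueue(17) -> [6, 17]
dequeue() returns 6 -> [17]
dequeue() returns 17 -> []
enqueue(28) -> [28]
dequeue() returns 28 -> []
Final queue (front to back): []


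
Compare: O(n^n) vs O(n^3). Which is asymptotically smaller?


cubic grows slower than n^n
O(n^3) is asymptotically smaller; O(n^n) grows faster


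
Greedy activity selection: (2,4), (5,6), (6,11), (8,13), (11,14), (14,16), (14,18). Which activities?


Greedy: pick earliest-ending, then skip overlaps.
Selected (5 activities): [(2, 4), (5, 6), (6, 11), (11, 14), (14, 16)]


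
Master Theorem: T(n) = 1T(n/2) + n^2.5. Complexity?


a=1, b=2, c=2.5. log_2(1)=0 < c=2.5. Case 3: O(n^c) = O(n^2.500)
Complexity: O(n^2.500)


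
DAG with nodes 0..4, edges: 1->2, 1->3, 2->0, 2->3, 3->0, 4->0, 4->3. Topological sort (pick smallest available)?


Kahn's algorithm, process smallest node first
Order: [1, 2, 4, 3, 0]


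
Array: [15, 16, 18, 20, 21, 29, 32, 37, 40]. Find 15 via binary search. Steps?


Search for 15:
[0,8] mid=4 arr[4]=21
[0,3] mid=1 arr[1]=16
[0,0] mid=0 arr[0]=15
Total: 3 comparisons


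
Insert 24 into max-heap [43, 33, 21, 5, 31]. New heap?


Append 24: [43, 33, 21, 5, 31, 24]
Bubble up: swap idx 5(24) with idx 2(21)
Result: [43, 33, 24, 5, 31, 21]
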